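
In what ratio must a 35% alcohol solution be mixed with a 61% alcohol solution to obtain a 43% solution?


Let x parts of 35% mix with y parts of 61%.
35x + 61y = 43(x + y)
35x + 61y = 43x + 43y
x(35 - 43) = y(43 - 61)
x/y = (61 - 43)/(43 - 35) = 18/8
Simplify: 9:4
= 9:4

9:4


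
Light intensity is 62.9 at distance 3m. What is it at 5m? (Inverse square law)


I₁d₁² = I₂d₂²
I₂ = I₁ × (d₁/d₂)²
= 62.9 × (3/5)²
= 62.9 × 9/25
= 566.1/25
= 22.6440

22.6440


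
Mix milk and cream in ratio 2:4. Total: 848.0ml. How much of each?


Total parts = 2 + 4 = 6
milk: 848.0 × 2/6 = 282.7ml
cream: 848.0 × 4/6 = 565.3ml
= 282.7ml and 565.3ml

282.7ml and 565.3ml


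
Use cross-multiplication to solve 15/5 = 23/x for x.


Cross multiply: 15 × x = 5 × 23
15x = 115
x = 115 / 15
= 7.67

7.67


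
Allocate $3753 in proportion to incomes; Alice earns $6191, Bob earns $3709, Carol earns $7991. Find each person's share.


Total income = 6191 + 3709 + 7991 = $17891
Alice: $3753 × 6191/17891 = $1298.69
Bob: $3753 × 3709/17891 = $778.04
Carol: $3753 × 7991/17891 = $1676.27
= Alice: $1298.69, Bob: $778.04, Carol: $1676.27

Alice: $1298.69, Bob: $778.04, Carol: $1676.27


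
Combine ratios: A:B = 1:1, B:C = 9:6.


Match B: multiply A:B by 9 → 9:9
Multiply B:C by 1 → 9:6
Combined: 9:9:6
GCD = 3
= 3:3:2

3:3:2


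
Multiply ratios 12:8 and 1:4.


Compound ratio = (12×1) : (8×4)
= 12:32
GCD = 4
= 3:8

3:8


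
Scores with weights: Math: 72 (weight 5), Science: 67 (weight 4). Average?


Numerator = 72×5 + 67×4
= 360 + 268
= 628
Total weight = 9
Weighted avg = 628/9
= 69.78

69.78


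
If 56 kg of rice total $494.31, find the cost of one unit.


Unit rate = total / quantity
= 494.31 / 56
= $8.83 per unit

$8.83 per unit


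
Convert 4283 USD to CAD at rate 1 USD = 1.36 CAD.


Amount × rate = 4283 × 1.36
= 5824.88 CAD

5824.88 CAD


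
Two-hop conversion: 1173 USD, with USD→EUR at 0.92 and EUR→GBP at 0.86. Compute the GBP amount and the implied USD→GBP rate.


Step 1: 1173 USD × 0.92 = 1079.16 EUR
Step 2: 1079.16 EUR × 0.86 = 928.08 GBP
Implied rate USD→GBP = 0.92 × 0.86 = 0.7912
= 928.08 GBP; implied rate 0.7912 GBP/USD

928.08 GBP; implied rate 0.7912 GBP/USD


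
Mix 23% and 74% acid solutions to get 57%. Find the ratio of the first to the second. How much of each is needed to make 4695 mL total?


Let x parts of 23% mix with y parts of 74%.
23x + 74y = 57(x + y)
23x + 74y = 57x + 57y
x(23 - 57) = y(57 - 74)
x/y = (74 - 57)/(57 - 23) = 17/34
Simplify: 1:2
Total parts = 3; one part = 4695/3 = 1565.00 mL
23% solution: 1×1565.00 = 1565.00 mL
74% solution: 2×1565.00 = 3130.00 mL
= ratio 1:2; 1565.00 mL and 3130.00 mL

ratio 1:2; 1565.00 mL and 3130.00 mL


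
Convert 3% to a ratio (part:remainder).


3% means 3 parts out of 100; remainder = 97
Part : remainder = 3:97
GCD = 1
= 3:97

3:97


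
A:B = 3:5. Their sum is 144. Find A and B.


Let A = 3k, B = 5k.
3k + 5k = 144
8k = 144 → k = 144/8 = 18
A = 3×18 = 54, B = 5×18 = 90
= A = 54, B = 90

A = 54, B = 90


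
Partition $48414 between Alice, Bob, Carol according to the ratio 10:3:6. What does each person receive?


Total parts = 10 + 3 + 6 = 19
Alice: 48414 × 10/19 = 25481.05
Bob: 48414 × 3/19 = 7644.32
Carol: 48414 × 6/19 = 15288.63
= Alice: $25481.05, Bob: $7644.32, Carol: $15288.63

Alice: $25481.05, Bob: $7644.32, Carol: $15288.63


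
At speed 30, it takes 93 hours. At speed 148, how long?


Inverse proportion: x × y = constant
k = 30 × 93 = 2790
y₂ = k / 148 = 2790 / 148
= 18.85

18.85


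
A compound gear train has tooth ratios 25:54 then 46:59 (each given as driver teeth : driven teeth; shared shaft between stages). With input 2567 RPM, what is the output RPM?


Stage 1: RPM_B = RPM_A × t_A/t_B = 2567 × 25/54 = 64175/54 ≈ 1188.43
B and C share a shaft → RPM_C = RPM_B
Stage 2: RPM_D = RPM_C × t_C/t_D = RPM_A × (t_A×t_C)/(t_B×t_D)
Overall ratio = (25×46)/(54×59) = 1150/3186
RPM_D = 2567 × 1150/3186 = 2952050/3186
≈ 926.57 RPM

926.57 RPM


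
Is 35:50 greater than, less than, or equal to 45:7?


35/50 = 0.7000
45/7 = 6.4286
0.7000 < 6.4286, so 35:50 is less
= less than

less than


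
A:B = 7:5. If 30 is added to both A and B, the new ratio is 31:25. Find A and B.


Let A = 7k, B = 5k.
(7k + 30) / (5k + 30) = 31/25
Cross-multiply: 25(7k + 30) = 31(5k + 30)
175k + 750 = 155k + 930
175k - 155k = 930 - 750
20k = 180
k = 180/20 = 9
A = 7×9 = 63, B = 5×9 = 45
= A = 63, B = 45

A = 63, B = 45


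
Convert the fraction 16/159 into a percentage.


Percentage = (part / whole) × 100
= (16 / 159) × 100
≈ 10.06%

10.06%


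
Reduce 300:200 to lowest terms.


GCD(300, 200) = 100
300/100 : 200/100
= 3:2

3:2


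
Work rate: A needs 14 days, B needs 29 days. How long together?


Rate of A = 1/14 per day
Rate of B = 1/29 per day
Combined rate = 1/14 + 1/29 = 43/406 ≈ 0.1059 per day
Days = 1 / combined rate = 406/43
≈ 9.44 days

9.44 days


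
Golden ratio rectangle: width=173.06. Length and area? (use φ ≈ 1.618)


φ = (1 + √5) / 2 ≈ 1.618
Length = width × φ = 173.06 × 1.618 = 280.01108
≈ 280.01
Area = width × length = 173.06 × 280.01108 = 48458.7175048 ≈ 48458.72
= Length: 280.01, Area: 48458.72

Length: 280.01, Area: 48458.72


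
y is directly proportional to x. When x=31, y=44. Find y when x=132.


Direct proportion: y/x = constant
k = 44/31 ≈ 1.4194
y₂ = k × 132 = 44 × 132 / 31 = 5808/31
≈ 187.35

187.35


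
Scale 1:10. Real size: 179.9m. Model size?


Model size = real / scale
= 179.9 / 10
= 17.9900 m

17.9900 m


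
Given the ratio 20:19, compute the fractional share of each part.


Total parts = 20 + 19 = 39
First part: 20/39 = 20/39
Second part: 19/39 = 19/39
= 20/39 and 19/39

20/39 and 19/39


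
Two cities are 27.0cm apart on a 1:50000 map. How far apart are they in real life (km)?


Real distance = map distance × scale
= 27.0cm × 50000
= 1350000 cm = 13500.0 m
= 13.500 km

13.500 km


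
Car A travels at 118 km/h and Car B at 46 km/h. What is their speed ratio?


Ratio = 118:46
GCD = 2
Simplified = 59:23
Time ratio (same distance) = 23:59
Speed ratio = 59:23

59:23


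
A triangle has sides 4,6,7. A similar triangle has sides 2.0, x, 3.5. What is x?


Scale factor = 2.0/4 = 0.5
Missing side = 6 × 0.5
= 3.0

3.0


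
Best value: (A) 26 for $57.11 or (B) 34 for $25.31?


Deal A: $57.11/26 = $2.1965/unit
Deal B: $25.31/34 = $0.7444/unit
B is cheaper per unit
= Deal B

Deal B


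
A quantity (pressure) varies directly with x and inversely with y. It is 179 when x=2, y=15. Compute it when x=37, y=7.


z = k·x/y
Solve for k using the known point: k = z·y/x = 179×15/2 = 2685/2 = 1342.5000
Now evaluate at x=37, y=7:
z = k × 37 / 7 = (2685 × 37) / (2 × 7) = 99345/14
≈ 7096.0714

7096.0714


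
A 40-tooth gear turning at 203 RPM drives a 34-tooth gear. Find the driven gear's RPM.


Gear ratio = 40:34 = 20:17
RPM_B = RPM_A × (teeth_A / teeth_B)
= 203 × (40/34)
= 238.8 RPM

238.8 RPM


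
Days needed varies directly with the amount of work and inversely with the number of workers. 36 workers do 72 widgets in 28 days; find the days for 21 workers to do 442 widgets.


Days ∝ work / workers, so d₂ = d₁ × (m₁/m₂) × (w₂/w₁)
Workers factor (inverse): 36/21 ≈ 1.7143
Work factor (direct): 442/72 ≈ 6.1389
d₂ = 28 × 36/21 × 442/72 = (28 × 36 × 442) / (21 × 72) = 445536/1512
≈ 294.67 days

294.67 days


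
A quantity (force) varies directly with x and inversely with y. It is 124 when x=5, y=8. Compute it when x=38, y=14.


z = k·x/y
Solve for k using the known point: k = z·y/x = 124×8/5 = 992/5 = 198.4000
Now evaluate at x=38, y=14:
z = k × 38 / 14 = (992 × 38) / (5 × 14) = 37696/70
≈ 538.5143

538.5143


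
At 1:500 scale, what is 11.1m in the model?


Model size = real / scale
= 11.1 / 500
= 0.0222 m

0.0222 m


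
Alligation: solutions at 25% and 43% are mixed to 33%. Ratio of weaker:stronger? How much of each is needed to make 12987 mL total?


Let x parts of 25% mix with y parts of 43%.
25x + 43y = 33(x + y)
25x + 43y = 33x + 33y
x(25 - 33) = y(33 - 43)
x/y = (43 - 33)/(33 - 25) = 10/8
Simplify: 5:4
Total parts = 9; one part = 12987/9 = 1443.00 mL
25% solution: 5×1443.00 = 7215.00 mL
43% solution: 4×1443.00 = 5772.00 mL
= ratio 5:4; 7215.00 mL and 5772.00 mL

ratio 5:4; 7215.00 mL and 5772.00 mL


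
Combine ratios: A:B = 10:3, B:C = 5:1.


Match B: multiply A:B by 5 → 50:15
Multiply B:C by 3 → 15:3
Combined: 50:15:3
GCD = 1
= 50:15:3

50:15:3


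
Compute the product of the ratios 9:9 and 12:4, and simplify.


Compound ratio = (9×12) : (9×4)
= 108:36
GCD = 36
= 3:1

3:1


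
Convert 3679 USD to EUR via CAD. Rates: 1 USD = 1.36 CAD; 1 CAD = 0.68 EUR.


Step 1: 3679 USD × 1.36 = 5003.44 CAD
Step 2: 5003.44 CAD × 0.68 = 3402.34 EUR
Implied rate USD→EUR = 1.36 × 0.68 = 0.9248
= 3402.34 EUR

3402.34 EUR


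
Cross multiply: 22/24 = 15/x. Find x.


Cross multiply: 22 × x = 24 × 15
22x = 360
x = 360 / 22
= 16.36

16.36


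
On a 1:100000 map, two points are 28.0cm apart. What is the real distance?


Real distance = map distance × scale
= 28.0cm × 100000
= 2800000 cm = 28000.0 m
= 28.000 km

28.000 km


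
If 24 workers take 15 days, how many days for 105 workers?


Inverse proportion: x × y = constant
k = 24 × 15 = 360
y₂ = k / 105 = 360 / 105
= 3.43

3.43


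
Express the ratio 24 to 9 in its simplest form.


GCD(24, 9) = 3
24/3 : 9/3
= 8:3

8:3


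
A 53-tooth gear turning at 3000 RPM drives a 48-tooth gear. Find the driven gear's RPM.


Gear ratio = 53:48 = 53:48
RPM_B = RPM_A × (teeth_A / teeth_B)
= 3000 × (53/48)
= 3312.5 RPM

3312.5 RPM


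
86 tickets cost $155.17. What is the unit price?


Unit rate = total / quantity
= 155.17 / 86
= $1.80 per unit

$1.80 per unit


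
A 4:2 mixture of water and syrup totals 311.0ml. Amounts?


Total parts = 4 + 2 = 6
water: 311.0 × 4/6 = 207.3ml
syrup: 311.0 × 2/6 = 103.7ml
= 207.3ml and 103.7ml

207.3ml and 103.7ml


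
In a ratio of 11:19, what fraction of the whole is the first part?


Total parts = 11 + 19 = 30
First part: 11/30 = 11/30
= 11/30

11/30


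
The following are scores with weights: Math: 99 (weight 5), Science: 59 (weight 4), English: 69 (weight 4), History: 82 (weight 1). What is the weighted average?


Numerator = 99×5 + 59×4 + 69×4 + 82×1
= 495 + 236 + 276 + 82
= 1089
Total weight = 14
Weighted avg = 1089/14
= 77.79

77.79


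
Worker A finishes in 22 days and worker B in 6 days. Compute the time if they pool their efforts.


Rate of A = 1/22 per day
Rate of B = 1/6 per day
Combined rate = 1/22 + 1/6 = 28/132 ≈ 0.2121 per day
Days = 1 / combined rate = 132/28
≈ 4.71 days

4.71 days


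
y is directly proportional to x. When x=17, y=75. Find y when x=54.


Direct proportion: y/x = constant
k = 75/17 ≈ 4.4118
y₂ = k × 54 = 75 × 54 / 17 = 4050/17
≈ 238.24

238.24


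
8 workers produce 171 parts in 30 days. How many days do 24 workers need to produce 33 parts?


Days ∝ work / workers, so d₂ = d₁ × (m₁/m₂) × (w₂/w₁)
Workers factor (inverse): 8/24 ≈ 0.3333
Work factor (direct): 33/171 ≈ 0.1930
d₂ = 30 × 8/24 × 33/171 = (30 × 8 × 33) / (24 × 171) = 7920/4104
≈ 1.93 days

1.93 days


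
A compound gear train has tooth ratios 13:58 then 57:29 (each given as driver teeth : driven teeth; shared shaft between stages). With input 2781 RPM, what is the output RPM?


Stage 1: RPM_B = RPM_A × t_A/t_B = 2781 × 13/58 = 36153/58 ≈ 623.33
B and C share a shaft → RPM_C = RPM_B
Stage 2: RPM_D = RPM_C × t_C/t_D = RPM_A × (t_A×t_C)/(t_B×t_D)
Overall ratio = (13×57)/(58×29) = 741/1682
RPM_D = 2781 × 741/1682 = 2060721/1682
≈ 1225.16 RPM

1225.16 RPM


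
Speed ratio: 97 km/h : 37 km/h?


Ratio = 97:37
GCD = 1
Simplified = 97:37
Time ratio (same distance) = 37:97
Speed ratio = 97:37

97:37


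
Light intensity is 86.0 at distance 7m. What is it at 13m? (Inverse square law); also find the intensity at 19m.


I₁d₁² = I₂d₂²
I at 13m = 86.0 × (7/13)² = 86.0 × 49/169 = 4214/169 ≈ 24.9349
I at 19m = 86.0 × (7/19)² = 86.0 × 49/361 = 4214/361 ≈ 11.6731
= 24.9349 and 11.6731

24.9349 and 11.6731


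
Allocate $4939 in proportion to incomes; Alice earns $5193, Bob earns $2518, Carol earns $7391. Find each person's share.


Total income = 5193 + 2518 + 7391 = $15102
Alice: $4939 × 5193/15102 = $1698.33
Bob: $4939 × 2518/15102 = $823.49
Carol: $4939 × 7391/15102 = $2417.17
= Alice: $1698.33, Bob: $823.49, Carol: $2417.17

Alice: $1698.33, Bob: $823.49, Carol: $2417.17


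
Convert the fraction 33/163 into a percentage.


Percentage = (part / whole) × 100
= (33 / 163) × 100
≈ 20.25%

20.25%


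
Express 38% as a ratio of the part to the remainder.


38% means 38 parts out of 100; remainder = 62
Part : remainder = 38:62
GCD = 2
= 19:31

19:31


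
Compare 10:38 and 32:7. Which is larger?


10/38 = 0.2632
32/7 = 4.5714
0.2632 < 4.5714, so 10:38 is less
= 32:7

32:7


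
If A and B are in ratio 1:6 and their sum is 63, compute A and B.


Let A = 1k, B = 6k.
1k + 6k = 63
7k = 63 → k = 63/7 = 9
A = 1×9 = 9, B = 6×9 = 54
= A = 9, B = 54

A = 9, B = 54


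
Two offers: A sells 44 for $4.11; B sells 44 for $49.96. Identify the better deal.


Deal A: $4.11/44 = $0.0934/unit
Deal B: $49.96/44 = $1.1355/unit
A is cheaper per unit
= Deal A

Deal A


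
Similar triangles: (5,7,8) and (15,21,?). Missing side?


Scale factor = 15/5 = 3
Missing side = 8 × 3
= 24.0

24.0


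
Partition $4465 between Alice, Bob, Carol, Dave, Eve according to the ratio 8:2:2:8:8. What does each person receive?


Total parts = 8 + 2 + 2 + 8 + 8 = 28
Alice: 4465 × 8/28 = 1275.71
Bob: 4465 × 2/28 = 318.93
Carol: 4465 × 2/28 = 318.93
Dave: 4465 × 8/28 = 1275.71
Eve: 4465 × 8/28 = 1275.71
= Alice: $1275.71, Bob: $318.93, Carol: $318.93, Dave: $1275.71, Eve: $1275.71

Alice: $1275.71, Bob: $318.93, Carol: $318.93, Dave: $1275.71, Eve: $1275.71


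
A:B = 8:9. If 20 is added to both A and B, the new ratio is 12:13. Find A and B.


Let A = 8k, B = 9k.
(8k + 20) / (9k + 20) = 12/13
Cross-multiply: 13(8k + 20) = 12(9k + 20)
104k + 260 = 108k + 240
104k - 108k = 240 - 260
-4k = -20
k = -20/-4 = 5
A = 8×5 = 40, B = 9×5 = 45
= A = 40, B = 45

A = 40, B = 45


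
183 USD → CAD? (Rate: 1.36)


Amount × rate = 183 × 1.36
= 248.88 CAD

248.88 CAD


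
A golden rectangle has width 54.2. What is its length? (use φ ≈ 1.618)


φ = (1 + √5) / 2 ≈ 1.618
Length = width × φ = 54.2 × 1.618 = 87.6956
≈ 87.70

87.70


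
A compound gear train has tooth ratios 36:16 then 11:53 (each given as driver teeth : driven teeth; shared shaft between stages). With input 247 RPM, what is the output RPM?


Stage 1: RPM_B = RPM_A × t_A/t_B = 247 × 36/16 = 8892/16 = 555.75
B and C share a shaft → RPM_C = RPM_B
Stage 2: RPM_D = RPM_C × t_C/t_D = RPM_A × (t_A×t_C)/(t_B×t_D)
Overall ratio = (36×11)/(16×53) = 396/848
RPM_D = 247 × 396/848 = 97812/848
≈ 115.34 RPM

115.34 RPM


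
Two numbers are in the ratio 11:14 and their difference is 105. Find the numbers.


Let A = 11k, B = 14k.
14k - 11k = 105
3k = 105 → k = 105/3 = 35
A = 11×35 = 385, B = 14×35 = 490
= A = 385, B = 490

A = 385, B = 490


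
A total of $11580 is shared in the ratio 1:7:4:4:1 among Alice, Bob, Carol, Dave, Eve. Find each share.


Total parts = 1 + 7 + 4 + 4 + 1 = 17
Alice: 11580 × 1/17 = 681.18
Bob: 11580 × 7/17 = 4768.24
Carol: 11580 × 4/17 = 2724.71
Dave: 11580 × 4/17 = 2724.71
Eve: 11580 × 1/17 = 681.18
= Alice: $681.18, Bob: $4768.24, Carol: $2724.71, Dave: $2724.71, Eve: $681.18

Alice: $681.18, Bob: $4768.24, Carol: $2724.71, Dave: $2724.71, Eve: $681.18


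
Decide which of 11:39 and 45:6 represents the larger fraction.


11/39 = 0.2821
45/6 = 7.5000
0.2821 < 7.5000, so 11:39 is less
= 45:6

45:6


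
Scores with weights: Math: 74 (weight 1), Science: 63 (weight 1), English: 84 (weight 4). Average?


Numerator = 74×1 + 63×1 + 84×4
= 74 + 63 + 336
= 473
Total weight = 6
Weighted avg = 473/6
= 78.83

78.83


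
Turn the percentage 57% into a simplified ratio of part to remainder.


57% means 57 parts out of 100; remainder = 43
Part : remainder = 57:43
GCD = 1
= 57:43

57:43


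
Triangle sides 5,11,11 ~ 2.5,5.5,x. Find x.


Scale factor = 2.5/5 = 0.5
Missing side = 11 × 0.5
= 5.5

5.5


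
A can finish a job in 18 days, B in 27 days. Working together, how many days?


Rate of A = 1/18 per day
Rate of B = 1/27 per day
Combined rate = 1/18 + 1/27 = 45/486 ≈ 0.0926 per day
Days = 1 / combined rate = 486/45
= 10.80 days

10.80 days


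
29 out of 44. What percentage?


Percentage = (part / whole) × 100
= (29 / 44) × 100
≈ 65.91%

65.91%


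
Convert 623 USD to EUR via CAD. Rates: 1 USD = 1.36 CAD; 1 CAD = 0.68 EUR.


Step 1: 623 USD × 1.36 = 847.28 CAD
Step 2: 847.28 CAD × 0.68 = 576.15 EUR
Implied rate USD→EUR = 1.36 × 0.68 = 0.9248
= 576.15 EUR

576.15 EUR


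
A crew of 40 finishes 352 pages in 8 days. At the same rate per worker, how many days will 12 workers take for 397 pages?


Days ∝ work / workers, so d₂ = d₁ × (m₁/m₂) × (w₂/w₁)
Workers factor (inverse): 40/12 ≈ 3.3333
Work factor (direct): 397/352 ≈ 1.1278
d₂ = 8 × 40/12 × 397/352 = (8 × 40 × 397) / (12 × 352) = 127040/4224
≈ 30.08 days

30.08 days


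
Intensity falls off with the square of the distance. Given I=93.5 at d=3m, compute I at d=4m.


I₁d₁² = I₂d₂²
I₂ = I₁ × (d₁/d₂)²
= 93.5 × (3/4)²
= 93.5 × 9/16
= 841.5/16
≈ 52.5938

52.5938


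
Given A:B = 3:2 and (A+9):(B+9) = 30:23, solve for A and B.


Let A = 3k, B = 2k.
(3k + 9) / (2k + 9) = 30/23
Cross-multiply: 23(3k + 9) = 30(2k + 9)
69k + 207 = 60k + 270
69k - 60k = 270 - 207
9k = 63
k = 63/9 = 7
A = 3×7 = 21, B = 2×7 = 14
= A = 21, B = 14

A = 21, B = 14


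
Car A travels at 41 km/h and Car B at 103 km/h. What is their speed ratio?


Ratio = 41:103
GCD = 1
Simplified = 41:103
Time ratio (same distance) = 103:41
Speed ratio = 41:103

41:103


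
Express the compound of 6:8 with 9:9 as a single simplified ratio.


Compound ratio = (6×9) : (8×9)
= 54:72
GCD = 18
= 3:4

3:4


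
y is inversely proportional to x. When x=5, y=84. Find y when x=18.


Inverse proportion: x × y = constant
k = 5 × 84 = 420
y₂ = k / 18 = 420 / 18
= 23.33

23.33


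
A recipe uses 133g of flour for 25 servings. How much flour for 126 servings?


Direct proportion: y/x = constant
k = 133/25 = 5.3200
y₂ = k × 126 = 133 × 126 / 25 = 16758/25
= 670.32

670.32


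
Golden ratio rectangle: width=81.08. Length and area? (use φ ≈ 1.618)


φ = (1 + √5) / 2 ≈ 1.618
Length = width × φ = 81.08 × 1.618 = 131.18744
≈ 131.19
Area = width × length = 81.08 × 131.18744 = 10636.6776352 ≈ 10636.68
= Length: 131.19, Area: 10636.68

Length: 131.19, Area: 10636.68


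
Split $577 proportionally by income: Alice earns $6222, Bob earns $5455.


Total income = 6222 + 5455 = $11677
Alice: $577 × 6222/11677 = $307.45
Bob: $577 × 5455/11677 = $269.55
= Alice: $307.45, Bob: $269.55

Alice: $307.45, Bob: $269.55


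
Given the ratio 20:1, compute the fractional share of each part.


Total parts = 20 + 1 = 21
First part: 20/21 = 20/21
Second part: 1/21 = 1/21
= 20/21 and 1/21

20/21 and 1/21


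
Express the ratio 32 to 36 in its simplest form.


GCD(32, 36) = 4
32/4 : 36/4
= 8:9

8:9


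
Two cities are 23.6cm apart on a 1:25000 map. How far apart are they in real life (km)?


Real distance = map distance × scale
= 23.6cm × 25000
= 590000 cm = 5900.0 m
= 5.900 km

5.900 km


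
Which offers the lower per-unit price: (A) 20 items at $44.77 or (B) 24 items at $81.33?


Deal A: $44.77/20 = $2.2385/unit
Deal B: $81.33/24 = $3.3888/unit
A is cheaper per unit
= Deal A

Deal A


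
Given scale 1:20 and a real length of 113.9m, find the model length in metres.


Model size = real / scale
= 113.9 / 20
= 5.6950 m

5.6950 m


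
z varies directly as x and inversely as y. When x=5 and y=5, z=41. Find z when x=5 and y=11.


z = k·x/y
Solve for k using the known point: k = z·y/x = 41×5/5 = 205/5 = 41.0000
Now evaluate at x=5, y=11:
z = k × 5 / 11 = (205 × 5) / (5 × 11) = 1025/55
≈ 18.6364

18.6364


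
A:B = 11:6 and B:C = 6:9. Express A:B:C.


Match B: multiply A:B by 6 → 66:36
Multiply B:C by 6 → 36:54
Combined: 66:36:54
GCD = 6
= 11:6:9

11:6:9


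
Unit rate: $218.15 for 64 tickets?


Unit rate = total / quantity
= 218.15 / 64
= $3.41 per unit

$3.41 per unit


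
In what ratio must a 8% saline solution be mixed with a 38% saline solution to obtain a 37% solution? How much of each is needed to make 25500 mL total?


Let x parts of 8% mix with y parts of 38%.
8x + 38y = 37(x + y)
8x + 38y = 37x + 37y
x(8 - 37) = y(37 - 38)
x/y = (38 - 37)/(37 - 8) = 1/29
Simplify: 1:29
Total parts = 30; one part = 25500/30 = 850.00 mL
8% solution: 1×850.00 = 850.00 mL
38% solution: 29×850.00 = 24650.00 mL
= ratio 1:29; 850.00 mL and 24650.00 mL

ratio 1:29; 850.00 mL and 24650.00 mL


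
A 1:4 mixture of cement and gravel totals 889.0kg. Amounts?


Total parts = 1 + 4 = 5
cement: 889.0 × 1/5 = 177.8kg
gravel: 889.0 × 4/5 = 711.2kg
= 177.8kg and 711.2kg

177.8kg and 711.2kg


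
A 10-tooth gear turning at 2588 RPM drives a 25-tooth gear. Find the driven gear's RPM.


Gear ratio = 10:25 = 2:5
RPM_B = RPM_A × (teeth_A / teeth_B)
= 2588 × (10/25)
= 1035.2 RPM

1035.2 RPM


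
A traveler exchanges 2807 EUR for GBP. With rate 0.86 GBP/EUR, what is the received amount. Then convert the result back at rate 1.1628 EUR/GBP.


Amount × rate = 2807 × 0.86 = 2414.02 GBP
Round-trip: 2414.02 × 1.1628 = 2807.02 EUR
= 2414.02 GBP, then 2807.02 EUR

2414.02 GBP, then 2807.02 EUR


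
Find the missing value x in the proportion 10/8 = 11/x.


Cross multiply: 10 × x = 8 × 11
10x = 88
x = 88 / 10
= 8.80

8.80


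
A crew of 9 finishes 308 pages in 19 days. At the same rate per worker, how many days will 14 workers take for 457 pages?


Days ∝ work / workers, so d₂ = d₁ × (m₁/m₂) × (w₂/w₁)
Workers factor (inverse): 9/14 ≈ 0.6429
Work factor (direct): 457/308 ≈ 1.4838
d₂ = 19 × 9/14 × 457/308 = (19 × 9 × 457) / (14 × 308) = 78147/4312
≈ 18.12 days

18.12 days


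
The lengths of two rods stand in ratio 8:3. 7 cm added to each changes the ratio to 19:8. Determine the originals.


Let A = 8k, B = 3k.
(8k + 7) / (3k + 7) = 19/8
Cross-multiply: 8(8k + 7) = 19(3k + 7)
64k + 56 = 57k + 133
64k - 57k = 133 - 56
7k = 77
k = 77/7 = 11
A = 8×11 = 88, B = 3×11 = 33
= A = 88, B = 33

A = 88, B = 33


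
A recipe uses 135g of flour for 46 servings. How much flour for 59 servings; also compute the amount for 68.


Direct proportion: y/x = constant
k = 135/46 ≈ 2.9348
y at x=59: k × 59 = 135 × 59 / 46 = 7965/46 ≈ 173.15
y at x=68: k × 68 = 135 × 68 / 46 = 9180/46 ≈ 199.57
= 173.15 and 199.57

173.15 and 199.57


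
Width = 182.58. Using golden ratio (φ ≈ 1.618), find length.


φ = (1 + √5) / 2 ≈ 1.618
Length = width × φ = 182.58 × 1.618 = 295.41444
≈ 295.41

295.41


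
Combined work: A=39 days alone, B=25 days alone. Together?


Rate of A = 1/39 per day
Rate of B = 1/25 per day
Combined rate = 1/39 + 1/25 = 64/975 ≈ 0.0656 per day
Days = 1 / combined rate = 975/64
≈ 15.23 days

15.23 days


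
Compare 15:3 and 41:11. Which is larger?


15/3 = 5.0000
41/11 = 3.7273
5.0000 > 3.7273, so 15:3 is greater
= 15:3

15:3


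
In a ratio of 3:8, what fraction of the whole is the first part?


Total parts = 3 + 8 = 11
First part: 3/11 = 3/11
= 3/11

3/11


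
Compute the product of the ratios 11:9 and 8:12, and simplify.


Compound ratio = (11×8) : (9×12)
= 88:108
GCD = 4
= 22:27

22:27


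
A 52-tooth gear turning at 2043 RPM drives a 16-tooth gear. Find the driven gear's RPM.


Gear ratio = 52:16 = 13:4
RPM_B = RPM_A × (teeth_A / teeth_B)
= 2043 × (52/16)
= 6639.8 RPM

6639.8 RPM


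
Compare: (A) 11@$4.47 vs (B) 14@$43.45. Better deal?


Deal A: $4.47/11 = $0.4064/unit
Deal B: $43.45/14 = $3.1036/unit
A is cheaper per unit
= Deal A

Deal A


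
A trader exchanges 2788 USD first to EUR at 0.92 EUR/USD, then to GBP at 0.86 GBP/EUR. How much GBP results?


Step 1: 2788 USD × 0.92 = 2564.96 EUR
Step 2: 2564.96 EUR × 0.86 = 2205.87 GBP
Implied rate USD→GBP = 0.92 × 0.86 = 0.7912
= 2205.87 GBP

2205.87 GBP


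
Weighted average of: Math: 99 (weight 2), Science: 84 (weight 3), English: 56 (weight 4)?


Numerator = 99×2 + 84×3 + 56×4
= 198 + 252 + 224
= 674
Total weight = 9
Weighted avg = 674/9
= 74.89

74.89


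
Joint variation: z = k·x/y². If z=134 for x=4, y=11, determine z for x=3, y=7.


z = k·x/y²
Solve for k using the known point: k = z·y²/x = 134×121/4 = 16214/4 = 4053.5000
Now evaluate at x=3, y=7:
z = k × 3 / 49 = (16214 × 3) / (4 × 49) = 48642/196
≈ 248.1735

248.1735


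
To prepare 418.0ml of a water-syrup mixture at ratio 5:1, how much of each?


Total parts = 5 + 1 = 6
water: 418.0 × 5/6 = 348.3ml
syrup: 418.0 × 1/6 = 69.7ml
= 348.3ml and 69.7ml

348.3ml and 69.7ml


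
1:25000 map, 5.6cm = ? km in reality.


Real distance = map distance × scale
= 5.6cm × 25000
= 140000 cm = 1400.0 m
= 1.400 km

1.400 km


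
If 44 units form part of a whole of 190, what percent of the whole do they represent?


Percentage = (part / whole) × 100
= (44 / 190) × 100
≈ 23.16%

23.16%


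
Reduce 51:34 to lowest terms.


GCD(51, 34) = 17
51/17 : 34/17
= 3:2

3:2


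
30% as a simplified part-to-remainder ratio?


30% means 30 parts out of 100; remainder = 70
Part : remainder = 30:70
GCD = 10
= 3:7

3:7


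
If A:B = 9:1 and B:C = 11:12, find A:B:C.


Match B: multiply A:B by 11 → 99:11
Multiply B:C by 1 → 11:12
Combined: 99:11:12
GCD = 1
= 99:11:12

99:11:12


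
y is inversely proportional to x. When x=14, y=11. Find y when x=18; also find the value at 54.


Inverse proportion: x × y = constant
k = 14 × 11 = 154
At x=18: k/18 = 8.56
At x=54: k/54 = 2.85
= 8.56 and 2.85

8.56 and 2.85


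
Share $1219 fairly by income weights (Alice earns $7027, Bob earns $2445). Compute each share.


Total income = 7027 + 2445 = $9472
Alice: $1219 × 7027/9472 = $904.34
Bob: $1219 × 2445/9472 = $314.66
= Alice: $904.34, Bob: $314.66

Alice: $904.34, Bob: $314.66


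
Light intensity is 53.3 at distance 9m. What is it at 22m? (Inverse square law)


I₁d₁² = I₂d₂²
I₂ = I₁ × (d₁/d₂)²
= 53.3 × (9/22)²
= 53.3 × 81/484
= 4317.3/484
≈ 8.9200

8.9200


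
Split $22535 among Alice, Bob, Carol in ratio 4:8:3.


Total parts = 4 + 8 + 3 = 15
Alice: 22535 × 4/15 = 6009.33
Bob: 22535 × 8/15 = 12018.67
Carol: 22535 × 3/15 = 4507.00
= Alice: $6009.33, Bob: $12018.67, Carol: $4507.00

Alice: $6009.33, Bob: $12018.67, Carol: $4507.00


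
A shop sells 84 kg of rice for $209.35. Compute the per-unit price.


Unit rate = total / quantity
= 209.35 / 84
= $2.49 per unit

$2.49 per unit


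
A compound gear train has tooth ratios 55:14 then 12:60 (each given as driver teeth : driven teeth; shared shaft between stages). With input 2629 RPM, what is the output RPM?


Stage 1: RPM_B = RPM_A × t_A/t_B = 2629 × 55/14 = 144595/14 ≈ 10328.21
B and C share a shaft → RPM_C = RPM_B
Stage 2: RPM_D = RPM_C × t_C/t_D = RPM_A × (t_A×t_C)/(t_B×t_D)
Overall ratio = (55×12)/(14×60) = 660/840
RPM_D = 2629 × 660/840 = 1735140/840
≈ 2065.64 RPM

2065.64 RPM


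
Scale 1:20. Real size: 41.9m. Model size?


Model size = real / scale
= 41.9 / 20
= 2.0950 m

2.0950 m


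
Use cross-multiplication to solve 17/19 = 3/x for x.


Cross multiply: 17 × x = 19 × 3
17x = 57
x = 57 / 17
= 3.35

3.35


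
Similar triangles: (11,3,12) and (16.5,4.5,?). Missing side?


Scale factor = 16.5/11 = 1.5
Missing side = 12 × 1.5
= 18.0

18.0


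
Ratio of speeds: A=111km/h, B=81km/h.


Ratio = 111:81
GCD = 3
Simplified = 37:27
Time ratio (same distance) = 27:37
Speed ratio = 37:27

37:27


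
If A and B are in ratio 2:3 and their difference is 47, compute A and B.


Let A = 2k, B = 3k.
3k - 2k = 47
1k = 47 → k = 47/1 = 47
A = 2×47 = 94, B = 3×47 = 141
= A = 94, B = 141

A = 94, B = 141


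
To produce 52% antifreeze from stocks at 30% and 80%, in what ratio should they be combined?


Let x parts of 30% mix with y parts of 80%.
30x + 80y = 52(x + y)
30x + 80y = 52x + 52y
x(30 - 52) = y(52 - 80)
x/y = (80 - 52)/(52 - 30) = 28/22
Simplify: 14:11
= 14:11

14:11


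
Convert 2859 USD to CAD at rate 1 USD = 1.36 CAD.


Amount × rate = 2859 × 1.36
= 3888.24 CAD

3888.24 CAD


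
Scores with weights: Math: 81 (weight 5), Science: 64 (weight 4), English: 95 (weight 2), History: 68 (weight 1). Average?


Numerator = 81×5 + 64×4 + 95×2 + 68×1
= 405 + 256 + 190 + 68
= 919
Total weight = 12
Weighted avg = 919/12
= 76.58

76.58


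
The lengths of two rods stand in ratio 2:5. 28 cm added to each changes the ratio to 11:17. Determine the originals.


Let A = 2k, B = 5k.
(2k + 28) / (5k + 28) = 11/17
Cross-multiply: 17(2k + 28) = 11(5k + 28)
34k + 476 = 55k + 308
34k - 55k = 308 - 476
-21k = -168
k = -168/-21 = 8
A = 2×8 = 16, B = 5×8 = 40
= A = 16, B = 40

A = 16, B = 40


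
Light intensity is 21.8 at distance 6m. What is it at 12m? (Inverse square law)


I₁d₁² = I₂d₂²
I₂ = I₁ × (d₁/d₂)²
= 21.8 × (6/12)²
= 21.8 × 36/144
= 784.8/144
= 5.4500

5.4500


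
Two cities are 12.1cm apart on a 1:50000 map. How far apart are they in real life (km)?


Real distance = map distance × scale
= 12.1cm × 50000
= 605000 cm = 6050.0 m
= 6.050 km

6.050 km


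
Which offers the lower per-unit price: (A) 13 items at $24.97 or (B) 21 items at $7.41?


Deal A: $24.97/13 = $1.9208/unit
Deal B: $7.41/21 = $0.3529/unit
B is cheaper per unit
= Deal B

Deal B


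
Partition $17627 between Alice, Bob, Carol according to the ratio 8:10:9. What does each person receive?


Total parts = 8 + 10 + 9 = 27
Alice: 17627 × 8/27 = 5222.81
Bob: 17627 × 10/27 = 6528.52
Carol: 17627 × 9/27 = 5875.67
= Alice: $5222.81, Bob: $6528.52, Carol: $5875.67

Alice: $5222.81, Bob: $6528.52, Carol: $5875.67


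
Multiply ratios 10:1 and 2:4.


Compound ratio = (10×2) : (1×4)
= 20:4
GCD = 4
= 5:1

5:1


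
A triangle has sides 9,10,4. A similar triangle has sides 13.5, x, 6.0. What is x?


Scale factor = 13.5/9 = 1.5
Missing side = 10 × 1.5
= 15.0

15.0


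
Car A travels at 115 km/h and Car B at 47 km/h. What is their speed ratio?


Ratio = 115:47
GCD = 1
Simplified = 115:47
Time ratio (same distance) = 47:115
Speed ratio = 115:47

115:47


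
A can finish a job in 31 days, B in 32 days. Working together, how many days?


Rate of A = 1/31 per day
Rate of B = 1/32 per day
Combined rate = 1/31 + 1/32 = 63/992 ≈ 0.0635 per day
Days = 1 / combined rate = 992/63
≈ 15.75 days

15.75 days


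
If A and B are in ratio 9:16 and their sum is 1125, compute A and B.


Let A = 9k, B = 16k.
9k + 16k = 1125
25k = 1125 → k = 1125/25 = 45
A = 9×45 = 405, B = 16×45 = 720
= A = 405, B = 720

A = 405, B = 720


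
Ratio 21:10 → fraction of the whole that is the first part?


Total parts = 21 + 10 = 31
First part: 21/31 = 21/31
= 21/31

21/31


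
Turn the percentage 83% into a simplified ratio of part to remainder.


83% means 83 parts out of 100; remainder = 17
Part : remainder = 83:17
GCD = 1
= 83:17

83:17


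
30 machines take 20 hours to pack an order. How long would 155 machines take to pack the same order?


Inverse proportion: x × y = constant
k = 30 × 20 = 600
y₂ = k / 155 = 600 / 155
= 3.87

3.87


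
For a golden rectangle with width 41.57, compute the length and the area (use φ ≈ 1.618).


φ = (1 + √5) / 2 ≈ 1.618
Length = width × φ = 41.57 × 1.618 = 67.26026
≈ 67.26
Area = width × length = 41.57 × 67.26026 = 2796.0090082 ≈ 2796.01
= Length: 67.26, Area: 2796.01

Length: 67.26, Area: 2796.01


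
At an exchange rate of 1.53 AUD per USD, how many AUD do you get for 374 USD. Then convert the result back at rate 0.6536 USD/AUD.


Amount × rate = 374 × 1.53 = 572.22 AUD
Round-trip: 572.22 × 0.6536 = 374.00 USD
= 572.22 AUD, then 374.00 USD

572.22 AUD, then 374.00 USD


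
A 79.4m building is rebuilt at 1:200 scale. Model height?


Model size = real / scale
= 79.4 / 200
= 0.3970 m

0.3970 m


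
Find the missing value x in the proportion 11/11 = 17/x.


Cross multiply: 11 × x = 11 × 17
11x = 187
x = 187 / 11
= 17.00

17.00


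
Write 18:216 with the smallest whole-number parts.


GCD(18, 216) = 18
18/18 : 216/18
= 1:12

1:12


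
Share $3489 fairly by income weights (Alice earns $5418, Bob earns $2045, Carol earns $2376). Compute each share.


Total income = 5418 + 2045 + 2376 = $9839
Alice: $3489 × 5418/9839 = $1921.27
Bob: $3489 × 2045/9839 = $725.18
Carol: $3489 × 2376/9839 = $842.55
= Alice: $1921.27, Bob: $725.18, Carol: $842.55

Alice: $1921.27, Bob: $725.18, Carol: $842.55


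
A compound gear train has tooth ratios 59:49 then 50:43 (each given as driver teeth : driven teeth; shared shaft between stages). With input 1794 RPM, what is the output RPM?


Stage 1: RPM_B = RPM_A × t_A/t_B = 1794 × 59/49 = 105846/49 ≈ 2160.12
B and C share a shaft → RPM_C = RPM_B
Stage 2: RPM_D = RPM_C × t_C/t_D = RPM_A × (t_A×t_C)/(t_B×t_D)
Overall ratio = (59×50)/(49×43) = 2950/2107
RPM_D = 1794 × 2950/2107 = 5292300/2107
≈ 2511.77 RPM

2511.77 RPM


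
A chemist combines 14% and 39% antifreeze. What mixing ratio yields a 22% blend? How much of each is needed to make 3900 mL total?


Let x parts of 14% mix with y parts of 39%.
14x + 39y = 22(x + y)
14x + 39y = 22x + 22y
x(14 - 22) = y(22 - 39)
x/y = (39 - 22)/(22 - 14) = 17/8
Simplify: 17:8
Total parts = 25; one part = 3900/25 = 156.00 mL
14% solution: 17×156.00 = 2652.00 mL
39% solution: 8×156.00 = 1248.00 mL
= ratio 17:8; 2652.00 mL and 1248.00 mL

ratio 17:8; 2652.00 mL and 1248.00 mL


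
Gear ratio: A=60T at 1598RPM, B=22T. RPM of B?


Gear ratio = 60:22 = 30:11
RPM_B = RPM_A × (teeth_A / teeth_B)
= 1598 × (60/22)
= 4358.2 RPM

4358.2 RPM


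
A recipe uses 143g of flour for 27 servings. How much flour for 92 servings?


Direct proportion: y/x = constant
k = 143/27 ≈ 5.2963
y₂ = k × 92 = 143 × 92 / 27 = 13156/27
≈ 487.26

487.26


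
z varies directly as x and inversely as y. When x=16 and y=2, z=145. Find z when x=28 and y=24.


z = k·x/y
Solve for k using the known point: k = z·y/x = 145×2/16 = 290/16 = 18.1250
Now evaluate at x=28, y=24:
z = k × 28 / 24 = (290 × 28) / (16 × 24) = 8120/384
≈ 21.1458

21.1458


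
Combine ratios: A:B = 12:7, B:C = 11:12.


Match B: multiply A:B by 11 → 132:77
Multiply B:C by 7 → 77:84
Combined: 132:77:84
GCD = 1
= 132:77:84

132:77:84


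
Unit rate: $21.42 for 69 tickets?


Unit rate = total / quantity
= 21.42 / 69
= $0.31 per unit

$0.31 per unit


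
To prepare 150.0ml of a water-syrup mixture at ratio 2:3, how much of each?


Total parts = 2 + 3 = 5
water: 150.0 × 2/5 = 60.0ml
syrup: 150.0 × 3/5 = 90.0ml
= 60.0ml and 90.0ml

60.0ml and 90.0ml


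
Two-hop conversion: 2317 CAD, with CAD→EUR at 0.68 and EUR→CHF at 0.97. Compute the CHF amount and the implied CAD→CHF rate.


Step 1: 2317 CAD × 0.68 = 1575.56 EUR
Step 2: 1575.56 EUR × 0.97 = 1528.29 CHF
Implied rate CAD→CHF = 0.68 × 0.97 = 0.6596
= 1528.29 CHF; implied rate 0.6596 CHF/CAD

1528.29 CHF; implied rate 0.6596 CHF/CAD


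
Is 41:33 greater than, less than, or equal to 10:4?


41/33 = 1.2424
10/4 = 2.5000
1.2424 < 2.5000, so 41:33 is less
= less than

less than


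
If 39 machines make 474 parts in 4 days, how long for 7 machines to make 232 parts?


Days ∝ work / workers, so d₂ = d₁ × (m₁/m₂) × (w₂/w₁)
Workers factor (inverse): 39/7 ≈ 5.5714
Work factor (direct): 232/474 ≈ 0.4895
d₂ = 4 × 39/7 × 232/474 = (4 × 39 × 232) / (7 × 474) = 36192/3318
≈ 10.91 days

10.91 days


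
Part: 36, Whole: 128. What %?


Percentage = (part / whole) × 100
= (36 / 128) × 100
≈ 28.13%

28.13%


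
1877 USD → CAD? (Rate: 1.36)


Amount × rate = 1877 × 1.36
= 2552.72 CAD

2552.72 CAD


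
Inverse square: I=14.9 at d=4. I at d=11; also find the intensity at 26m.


I₁d₁² = I₂d₂²
I at 11m = 14.9 × (4/11)² = 14.9 × 16/121 = 238.4/121 ≈ 1.9702
I at 26m = 14.9 × (4/26)² = 14.9 × 16/676 = 238.4/676 ≈ 0.3527
= 1.9702 and 0.3527

1.9702 and 0.3527


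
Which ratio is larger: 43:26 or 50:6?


43/26 = 1.6538
50/6 = 8.3333
1.6538 < 8.3333, so 43:26 is less
= 50:6

50:6


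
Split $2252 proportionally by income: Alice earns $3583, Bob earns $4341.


Total income = 3583 + 4341 = $7924
Alice: $2252 × 3583/7924 = $1018.29
Bob: $2252 × 4341/7924 = $1233.71
= Alice: $1018.29, Bob: $1233.71

Alice: $1018.29, Bob: $1233.71


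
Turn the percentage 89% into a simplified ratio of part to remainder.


89% means 89 parts out of 100; remainder = 11
Part : remainder = 89:11
GCD = 1
= 89:11

89:11


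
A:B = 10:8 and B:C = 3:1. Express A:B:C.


Match B: multiply A:B by 3 → 30:24
Multiply B:C by 8 → 24:8
Combined: 30:24:8
GCD = 2
= 15:12:4

15:12:4


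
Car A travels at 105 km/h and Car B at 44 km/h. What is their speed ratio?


Ratio = 105:44
GCD = 1
Simplified = 105:44
Time ratio (same distance) = 44:105
Speed ratio = 105:44

105:44


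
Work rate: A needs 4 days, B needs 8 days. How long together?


Rate of A = 1/4 per day
Rate of B = 1/8 per day
Combined rate = 1/4 + 1/8 = 12/32 = 0.3750 per day
Days = 1 / combined rate = 32/12
≈ 2.67 days

2.67 days


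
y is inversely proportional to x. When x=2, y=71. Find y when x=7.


Inverse proportion: x × y = constant
k = 2 × 71 = 142
y₂ = k / 7 = 142 / 7
= 20.29

20.29


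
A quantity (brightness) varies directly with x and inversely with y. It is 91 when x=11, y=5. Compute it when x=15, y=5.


z = k·x/y
Solve for k using the known point: k = z·y/x = 91×5/11 = 455/11 ≈ 41.3636
Now evaluate at x=15, y=5:
z = k × 15 / 5 = (455 × 15) / (11 × 5) = 6825/55
≈ 124.0909

124.0909


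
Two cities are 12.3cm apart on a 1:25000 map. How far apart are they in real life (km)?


Real distance = map distance × scale
= 12.3cm × 25000
= 307500 cm = 3075.0 m
= 3.075 km

3.075 km


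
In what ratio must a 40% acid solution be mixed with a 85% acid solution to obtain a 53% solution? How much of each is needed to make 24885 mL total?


Let x parts of 40% mix with y parts of 85%.
40x + 85y = 53(x + y)
40x + 85y = 53x + 53y
x(40 - 53) = y(53 - 85)
x/y = (85 - 53)/(53 - 40) = 32/13
Simplify: 32:13
Total parts = 45; one part = 24885/45 = 553.00 mL
40% solution: 32×553.00 = 17696.00 mL
85% solution: 13×553.00 = 7189.00 mL
= ratio 32:13; 17696.00 mL and 7189.00 mL

ratio 32:13; 17696.00 mL and 7189.00 mL


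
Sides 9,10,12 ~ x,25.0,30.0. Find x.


Scale factor = 25.0/10 = 2.5
Missing side = 9 × 2.5
= 22.5

22.5


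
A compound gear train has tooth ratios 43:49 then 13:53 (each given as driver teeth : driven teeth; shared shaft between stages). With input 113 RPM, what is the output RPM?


Stage 1: RPM_B = RPM_A × t_A/t_B = 113 × 43/49 = 4859/49 ≈ 99.16
B and C share a shaft → RPM_C = RPM_B
Stage 2: RPM_D = RPM_C × t_C/t_D = RPM_A × (t_A×t_C)/(t_B×t_D)
Overall ratio = (43×13)/(49×53) = 559/2597
RPM_D = 113 × 559/2597 = 63167/2597
≈ 24.32 RPM

24.32 RPM
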